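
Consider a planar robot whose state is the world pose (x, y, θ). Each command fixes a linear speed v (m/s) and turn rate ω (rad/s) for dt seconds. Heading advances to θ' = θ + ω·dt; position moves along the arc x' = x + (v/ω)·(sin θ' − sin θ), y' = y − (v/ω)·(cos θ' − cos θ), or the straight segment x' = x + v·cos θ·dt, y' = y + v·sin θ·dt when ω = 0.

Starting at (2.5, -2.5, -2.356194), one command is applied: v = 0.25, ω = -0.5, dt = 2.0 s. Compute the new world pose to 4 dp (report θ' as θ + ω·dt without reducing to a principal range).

(2.0400, -2.6350, -3.3562)

θ' = -2.3562 + -0.5·2.0 = -3.3562
R = v/ω = 0.25/-0.5 = -0.5000
x' = 2.5 + -0.5000·(sin -3.3562 − sin -2.3562) = 2.0400
y' = -2.5 − -0.5000·(cos -3.3562 − cos -2.3562) = -2.6350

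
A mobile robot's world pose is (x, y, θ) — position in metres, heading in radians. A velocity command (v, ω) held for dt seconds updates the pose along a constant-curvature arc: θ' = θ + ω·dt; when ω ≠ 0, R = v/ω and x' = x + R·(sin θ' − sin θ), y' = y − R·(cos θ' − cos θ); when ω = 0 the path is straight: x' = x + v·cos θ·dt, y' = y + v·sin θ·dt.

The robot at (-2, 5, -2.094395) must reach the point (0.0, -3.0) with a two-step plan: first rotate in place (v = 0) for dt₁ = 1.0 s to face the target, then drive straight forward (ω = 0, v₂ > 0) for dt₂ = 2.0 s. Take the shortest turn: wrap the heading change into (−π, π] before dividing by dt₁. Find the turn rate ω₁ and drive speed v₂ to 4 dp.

heading to target = atan2(-3−5, 0−-2) = -1.3258
Δθ = wrap(-1.3258 − -2.0944) = 0.7686; ω₁ = Δθ/dt₁ = 0.7686
distance = √((0−-2)² + (-3−5)²) = 8.2462; v₂ = distance/dt₂ = 4.1231

ω₁ = 0.7686, v₂ = 4.1231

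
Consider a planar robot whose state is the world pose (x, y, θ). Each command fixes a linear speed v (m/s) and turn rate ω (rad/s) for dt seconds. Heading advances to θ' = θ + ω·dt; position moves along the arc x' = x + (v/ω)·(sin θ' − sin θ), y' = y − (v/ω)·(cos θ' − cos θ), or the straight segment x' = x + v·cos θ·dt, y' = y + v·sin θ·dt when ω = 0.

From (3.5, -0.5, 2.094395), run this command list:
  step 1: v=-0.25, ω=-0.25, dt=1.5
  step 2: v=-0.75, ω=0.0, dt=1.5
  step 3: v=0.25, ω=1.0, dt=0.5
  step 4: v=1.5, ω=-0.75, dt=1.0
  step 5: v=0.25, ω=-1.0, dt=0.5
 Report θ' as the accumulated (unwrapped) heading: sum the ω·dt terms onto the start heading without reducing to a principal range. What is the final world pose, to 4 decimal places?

step 1: θ'=1.7194 (R=1.0000) → pose (3.6230, -0.8519, 1.7194)
step 2: θ'=1.7194 (straight) → pose (3.7895, -1.9645, 1.7194)
step 3: θ'=2.2194 (R=0.2500) → pose (3.7415, -1.8505, 2.2194)
step 4: θ'=1.4694 (R=-2.0000) → pose (3.3456, -0.4399, 1.4694)
step 5: θ'=0.9694 (R=-0.2500) → pose (3.3882, -0.3238, 0.9694)

(3.3882, -0.3238, 0.9694)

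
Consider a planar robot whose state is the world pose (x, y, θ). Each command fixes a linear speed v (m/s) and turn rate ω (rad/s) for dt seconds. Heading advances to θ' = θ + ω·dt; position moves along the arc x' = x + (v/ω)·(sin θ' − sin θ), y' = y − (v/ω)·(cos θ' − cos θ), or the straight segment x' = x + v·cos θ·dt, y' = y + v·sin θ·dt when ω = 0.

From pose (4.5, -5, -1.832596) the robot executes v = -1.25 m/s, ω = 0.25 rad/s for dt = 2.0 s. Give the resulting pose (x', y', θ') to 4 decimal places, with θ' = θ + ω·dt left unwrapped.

(4.5292, -2.5261, -1.3326)

θ' = -1.8326 + 0.25·2.0 = -1.3326
R = v/ω = -1.25/0.25 = -5.0000
x' = 4.5 + -5.0000·(sin -1.3326 − sin -1.8326) = 4.5292
y' = -5 − -5.0000·(cos -1.3326 − cos -1.8326) = -2.5261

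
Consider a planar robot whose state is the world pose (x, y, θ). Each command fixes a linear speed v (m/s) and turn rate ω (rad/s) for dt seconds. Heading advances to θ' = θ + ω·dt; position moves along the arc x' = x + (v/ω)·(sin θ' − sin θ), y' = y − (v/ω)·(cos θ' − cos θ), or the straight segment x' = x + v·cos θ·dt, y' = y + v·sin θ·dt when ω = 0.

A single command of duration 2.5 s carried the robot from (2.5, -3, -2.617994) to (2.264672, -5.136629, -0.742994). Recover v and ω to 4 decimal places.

Δθ = -0.742994 − -2.617994 = 1.875000
ω = Δθ/dt = 1.875000/2.5 = 0.7500
R = −Δy/(cos θ' − cos θ) = 1.3333
v = R·ω = 1.3333·0.7500 = 1.0000

v = 1.0000, ω = 0.7500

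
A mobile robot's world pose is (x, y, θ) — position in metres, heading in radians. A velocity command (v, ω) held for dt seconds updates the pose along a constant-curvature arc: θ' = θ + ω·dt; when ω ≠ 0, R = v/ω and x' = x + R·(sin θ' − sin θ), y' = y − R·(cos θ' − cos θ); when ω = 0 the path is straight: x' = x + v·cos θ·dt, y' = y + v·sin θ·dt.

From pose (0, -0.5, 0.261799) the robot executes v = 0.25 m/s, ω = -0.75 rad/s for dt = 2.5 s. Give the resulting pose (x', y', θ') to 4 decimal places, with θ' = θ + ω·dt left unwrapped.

(0.4193, -0.8361, -1.6132)

θ' = 0.2618 + -0.75·2.5 = -1.6132
R = v/ω = 0.25/-0.75 = -0.3333
x' = 0 + -0.3333·(sin -1.6132 − sin 0.2618) = 0.4193
y' = -0.5 − -0.3333·(cos -1.6132 − cos 0.2618) = -0.8361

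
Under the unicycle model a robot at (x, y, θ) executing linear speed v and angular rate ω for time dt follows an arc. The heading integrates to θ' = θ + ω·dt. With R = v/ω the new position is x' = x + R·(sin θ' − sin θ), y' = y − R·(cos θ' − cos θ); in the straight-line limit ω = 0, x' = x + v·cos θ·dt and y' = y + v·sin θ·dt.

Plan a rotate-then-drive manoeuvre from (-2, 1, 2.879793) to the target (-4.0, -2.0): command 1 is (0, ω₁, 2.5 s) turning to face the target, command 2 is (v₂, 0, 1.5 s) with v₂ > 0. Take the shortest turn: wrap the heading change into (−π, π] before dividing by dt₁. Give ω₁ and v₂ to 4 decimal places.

heading to target = atan2(-2−1, -4−-2) = -2.1588
Δθ = wrap(-2.1588 − 2.8798) = 1.2446; ω₁ = Δθ/dt₁ = 0.4978
distance = √((-4−-2)² + (-2−1)²) = 3.6056; v₂ = distance/dt₂ = 2.4037

ω₁ = 0.4978, v₂ = 2.4037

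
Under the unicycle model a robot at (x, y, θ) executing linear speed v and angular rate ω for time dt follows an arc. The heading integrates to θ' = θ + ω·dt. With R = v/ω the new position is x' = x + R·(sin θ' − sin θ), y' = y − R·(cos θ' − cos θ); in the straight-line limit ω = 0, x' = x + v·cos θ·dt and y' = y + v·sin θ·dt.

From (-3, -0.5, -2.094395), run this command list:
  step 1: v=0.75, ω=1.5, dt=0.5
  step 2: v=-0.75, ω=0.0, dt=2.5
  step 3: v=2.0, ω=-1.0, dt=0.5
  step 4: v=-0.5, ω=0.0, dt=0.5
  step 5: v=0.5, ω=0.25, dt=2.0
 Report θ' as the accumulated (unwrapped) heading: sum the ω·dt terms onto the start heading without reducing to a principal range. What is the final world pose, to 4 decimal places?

step 1: θ'=-1.3444 (R=0.5000) → pose (-3.0542, -0.8622, -1.3444)
step 2: θ'=-1.3444 (straight) → pose (-3.4751, 0.9649, -1.3444)
step 3: θ'=-1.8444 (R=-2.0000) → pose (-3.4985, -0.0244, -1.8444)
step 4: θ'=-1.8444 (straight) → pose (-3.4309, 0.2163, -1.8444)
step 5: θ'=-1.3444 (R=2.0000) → pose (-3.4543, -0.7731, -1.3444)

(-3.4543, -0.7731, -1.3444)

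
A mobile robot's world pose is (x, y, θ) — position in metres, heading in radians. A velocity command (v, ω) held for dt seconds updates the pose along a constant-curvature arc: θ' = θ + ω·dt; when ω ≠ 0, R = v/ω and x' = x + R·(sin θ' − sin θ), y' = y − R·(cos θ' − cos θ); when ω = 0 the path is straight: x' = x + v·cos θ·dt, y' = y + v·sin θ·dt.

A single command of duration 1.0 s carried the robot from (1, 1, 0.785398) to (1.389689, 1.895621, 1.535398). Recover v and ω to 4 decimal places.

v = 1.0000, ω = 0.7500

Δθ = 1.535398 − 0.785398 = 0.750000
ω = Δθ/dt = 0.750000/1.0 = 0.7500
R = −Δy/(cos θ' − cos θ) = 1.3333
v = R·ω = 1.3333·0.7500 = 1.0000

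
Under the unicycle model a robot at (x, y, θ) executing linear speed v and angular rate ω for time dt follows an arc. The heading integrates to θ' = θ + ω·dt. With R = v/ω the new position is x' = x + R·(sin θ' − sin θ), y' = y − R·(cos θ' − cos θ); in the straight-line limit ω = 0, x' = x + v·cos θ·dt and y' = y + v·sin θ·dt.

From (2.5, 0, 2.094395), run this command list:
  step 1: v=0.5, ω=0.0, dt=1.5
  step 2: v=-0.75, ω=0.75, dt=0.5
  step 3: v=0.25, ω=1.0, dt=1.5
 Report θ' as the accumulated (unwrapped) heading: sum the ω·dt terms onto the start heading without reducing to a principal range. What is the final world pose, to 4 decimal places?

step 1: θ'=2.0944 (straight) → pose (2.1250, 0.6495, 2.0944)
step 2: θ'=2.4694 (R=-1.0000) → pose (2.3683, 0.3671, 2.4694)
step 3: θ'=3.9694 (R=0.2500) → pose (2.0285, 0.3406, 3.9694)

(2.0285, 0.3406, 3.9694)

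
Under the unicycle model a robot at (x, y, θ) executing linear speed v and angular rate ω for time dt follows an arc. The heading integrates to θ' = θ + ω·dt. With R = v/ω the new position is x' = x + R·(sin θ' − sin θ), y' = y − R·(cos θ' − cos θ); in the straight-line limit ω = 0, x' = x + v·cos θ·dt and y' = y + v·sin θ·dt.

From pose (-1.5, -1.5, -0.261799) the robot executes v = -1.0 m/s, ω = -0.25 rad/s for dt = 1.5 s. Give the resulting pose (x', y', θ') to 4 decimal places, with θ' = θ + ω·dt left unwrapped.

θ' = -0.2618 + -0.25·1.5 = -0.6368
R = v/ω = -1.0/-0.25 = 4.0000
x' = -1.5 + 4.0000·(sin -0.6368 − sin -0.2618) = -2.8432
y' = -1.5 − 4.0000·(cos -0.6368 − cos -0.2618) = -0.8523

(-2.8432, -0.8523, -0.6368)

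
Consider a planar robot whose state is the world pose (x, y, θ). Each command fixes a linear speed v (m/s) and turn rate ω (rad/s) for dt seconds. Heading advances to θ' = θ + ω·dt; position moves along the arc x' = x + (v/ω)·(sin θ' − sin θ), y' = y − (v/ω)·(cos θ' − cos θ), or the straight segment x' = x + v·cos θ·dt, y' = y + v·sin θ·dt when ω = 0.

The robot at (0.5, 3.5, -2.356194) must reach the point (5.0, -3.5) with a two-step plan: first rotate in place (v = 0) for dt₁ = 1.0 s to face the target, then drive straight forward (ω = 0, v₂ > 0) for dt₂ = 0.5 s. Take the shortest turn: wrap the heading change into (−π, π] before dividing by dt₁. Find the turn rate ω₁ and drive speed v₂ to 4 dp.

ω₁ = 1.3567, v₂ = 16.6433

heading to target = atan2(-3.5−3.5, 5−0.5) = -0.9995
Δθ = wrap(-0.9995 − -2.3562) = 1.3567; ω₁ = Δθ/dt₁ = 1.3567
distance = √((5−0.5)² + (-3.5−3.5)²) = 8.3217; v₂ = distance/dt₂ = 16.6433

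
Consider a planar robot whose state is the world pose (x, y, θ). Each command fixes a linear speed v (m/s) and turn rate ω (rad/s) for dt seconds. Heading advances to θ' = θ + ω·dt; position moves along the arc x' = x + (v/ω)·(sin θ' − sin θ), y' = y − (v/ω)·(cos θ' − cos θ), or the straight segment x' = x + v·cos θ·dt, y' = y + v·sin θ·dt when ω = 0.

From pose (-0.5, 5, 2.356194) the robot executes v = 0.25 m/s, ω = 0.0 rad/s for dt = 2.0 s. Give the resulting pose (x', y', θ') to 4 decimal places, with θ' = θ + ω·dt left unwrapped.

(-0.8536, 5.3536, 2.3562)

θ' = 2.3562 + 0.0·2.0 = 2.3562
ω = 0 → straight: x' = -0.5 + 0.25·cos(2.3562)·2.0 = -0.8536
y' = 5 + 0.25·sin(2.3562)·2.0 = 5.3536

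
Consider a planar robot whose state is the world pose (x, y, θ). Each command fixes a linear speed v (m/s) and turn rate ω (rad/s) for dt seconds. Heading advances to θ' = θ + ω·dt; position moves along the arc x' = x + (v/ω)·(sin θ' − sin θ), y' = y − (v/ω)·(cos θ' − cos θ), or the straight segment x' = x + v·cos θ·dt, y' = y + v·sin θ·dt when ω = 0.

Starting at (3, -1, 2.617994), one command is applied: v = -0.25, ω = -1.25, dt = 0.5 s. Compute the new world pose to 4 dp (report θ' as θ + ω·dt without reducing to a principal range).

θ' = 2.6180 + -1.25·0.5 = 1.9930
R = v/ω = -0.25/-1.25 = 0.2000
x' = 3 + 0.2000·(sin 1.9930 − sin 2.6180) = 3.0824
y' = -1 − 0.2000·(cos 1.9930 − cos 2.6180) = -1.0913

(3.0824, -1.0913, 1.9930)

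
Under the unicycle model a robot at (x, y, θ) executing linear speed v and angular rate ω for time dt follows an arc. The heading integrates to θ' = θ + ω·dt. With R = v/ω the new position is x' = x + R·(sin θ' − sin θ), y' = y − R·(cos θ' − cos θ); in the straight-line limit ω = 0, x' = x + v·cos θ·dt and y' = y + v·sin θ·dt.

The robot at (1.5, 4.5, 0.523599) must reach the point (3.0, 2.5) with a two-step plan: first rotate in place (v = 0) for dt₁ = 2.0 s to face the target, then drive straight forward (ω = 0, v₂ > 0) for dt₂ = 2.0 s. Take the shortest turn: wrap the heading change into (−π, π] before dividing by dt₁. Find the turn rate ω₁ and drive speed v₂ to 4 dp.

heading to target = atan2(2.5−4.5, 3−1.5) = -0.9273
Δθ = wrap(-0.9273 − 0.5236) = -1.4509; ω₁ = Δθ/dt₁ = -0.7254
distance = √((3−1.5)² + (2.5−4.5)²) = 2.5000; v₂ = distance/dt₂ = 1.2500

ω₁ = -0.7254, v₂ = 1.2500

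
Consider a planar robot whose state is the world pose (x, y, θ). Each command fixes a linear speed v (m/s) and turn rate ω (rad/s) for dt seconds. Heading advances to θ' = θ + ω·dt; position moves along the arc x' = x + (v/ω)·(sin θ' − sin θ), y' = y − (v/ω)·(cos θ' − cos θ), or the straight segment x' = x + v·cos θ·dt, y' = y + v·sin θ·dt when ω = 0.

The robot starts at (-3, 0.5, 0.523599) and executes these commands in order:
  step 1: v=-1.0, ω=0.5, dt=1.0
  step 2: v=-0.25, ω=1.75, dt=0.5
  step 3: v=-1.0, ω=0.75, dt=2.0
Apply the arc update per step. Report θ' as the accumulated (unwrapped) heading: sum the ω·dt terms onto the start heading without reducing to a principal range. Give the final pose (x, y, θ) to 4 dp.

(-2.1200, -1.1720, 3.3986)

step 1: θ'=1.0236 (R=-2.0000) → pose (-3.7080, -0.1915, 1.0236)
step 2: θ'=1.8986 (R=-0.1429) → pose (-3.7212, -0.3118, 1.8986)
step 3: θ'=3.3986 (R=-1.3333) → pose (-2.1200, -1.1720, 3.3986)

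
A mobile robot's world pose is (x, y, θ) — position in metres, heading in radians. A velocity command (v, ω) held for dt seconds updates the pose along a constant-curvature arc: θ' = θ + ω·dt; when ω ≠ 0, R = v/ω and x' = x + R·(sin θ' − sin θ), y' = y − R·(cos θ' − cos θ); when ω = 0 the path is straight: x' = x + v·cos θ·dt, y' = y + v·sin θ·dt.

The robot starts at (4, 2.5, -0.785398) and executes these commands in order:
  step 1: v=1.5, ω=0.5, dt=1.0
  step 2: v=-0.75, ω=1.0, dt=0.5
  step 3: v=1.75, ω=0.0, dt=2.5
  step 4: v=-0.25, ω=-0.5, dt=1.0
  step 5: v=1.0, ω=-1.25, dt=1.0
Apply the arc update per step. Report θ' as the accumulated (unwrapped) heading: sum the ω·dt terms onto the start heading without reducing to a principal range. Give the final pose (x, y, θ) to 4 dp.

(9.5075, 1.9569, -1.5354)

step 1: θ'=-0.2854 (R=3.0000) → pose (5.2767, 1.7427, -0.2854)
step 2: θ'=0.2146 (R=-0.7500) → pose (4.9058, 1.7558, 0.2146)
step 3: θ'=0.2146 (straight) → pose (9.1805, 2.6875, 0.2146)
step 4: θ'=-0.2854 (R=0.5000) → pose (8.9332, 2.6963, -0.2854)
step 5: θ'=-1.5354 (R=-0.8000) → pose (9.5075, 1.9569, -1.5354)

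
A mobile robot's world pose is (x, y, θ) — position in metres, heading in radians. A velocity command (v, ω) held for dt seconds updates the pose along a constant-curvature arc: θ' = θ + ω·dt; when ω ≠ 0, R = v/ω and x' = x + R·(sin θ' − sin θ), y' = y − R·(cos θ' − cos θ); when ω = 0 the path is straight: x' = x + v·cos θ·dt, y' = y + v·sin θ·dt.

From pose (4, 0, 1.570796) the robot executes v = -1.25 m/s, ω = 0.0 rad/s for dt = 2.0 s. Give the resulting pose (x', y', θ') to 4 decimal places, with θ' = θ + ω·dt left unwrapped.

θ' = 1.5708 + 0.0·2.0 = 1.5708
ω = 0 → straight: x' = 4 + -1.25·cos(1.5708)·2.0 = 4.0000
y' = 0 + -1.25·sin(1.5708)·2.0 = -2.5000

(4.0000, -2.5000, 1.5708)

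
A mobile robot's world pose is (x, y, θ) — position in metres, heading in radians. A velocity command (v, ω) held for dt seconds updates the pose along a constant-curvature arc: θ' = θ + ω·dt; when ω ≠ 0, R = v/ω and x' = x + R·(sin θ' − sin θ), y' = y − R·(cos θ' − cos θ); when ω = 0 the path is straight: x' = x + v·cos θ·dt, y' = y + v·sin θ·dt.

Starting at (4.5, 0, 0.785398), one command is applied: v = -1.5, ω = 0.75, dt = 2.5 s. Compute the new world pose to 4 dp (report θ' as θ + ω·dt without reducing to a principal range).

θ' = 0.7854 + 0.75·2.5 = 2.6604
R = v/ω = -1.5/0.75 = -2.0000
x' = 4.5 + -2.0000·(sin 2.6604 − sin 0.7854) = 4.9885
y' = 0 − -2.0000·(cos 2.6604 − cos 0.7854) = -3.1871

(4.9885, -3.1871, 2.6604)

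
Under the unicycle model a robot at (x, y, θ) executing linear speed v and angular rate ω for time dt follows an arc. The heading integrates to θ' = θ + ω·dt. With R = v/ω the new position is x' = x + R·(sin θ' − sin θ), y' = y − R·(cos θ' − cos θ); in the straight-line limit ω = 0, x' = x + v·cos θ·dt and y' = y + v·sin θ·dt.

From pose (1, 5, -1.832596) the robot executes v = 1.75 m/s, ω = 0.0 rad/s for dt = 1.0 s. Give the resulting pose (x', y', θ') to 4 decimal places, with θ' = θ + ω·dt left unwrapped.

(0.5471, 3.3096, -1.8326)

θ' = -1.8326 + 0.0·1.0 = -1.8326
ω = 0 → straight: x' = 1 + 1.75·cos(-1.8326)·1.0 = 0.5471
y' = 5 + 1.75·sin(-1.8326)·1.0 = 3.3096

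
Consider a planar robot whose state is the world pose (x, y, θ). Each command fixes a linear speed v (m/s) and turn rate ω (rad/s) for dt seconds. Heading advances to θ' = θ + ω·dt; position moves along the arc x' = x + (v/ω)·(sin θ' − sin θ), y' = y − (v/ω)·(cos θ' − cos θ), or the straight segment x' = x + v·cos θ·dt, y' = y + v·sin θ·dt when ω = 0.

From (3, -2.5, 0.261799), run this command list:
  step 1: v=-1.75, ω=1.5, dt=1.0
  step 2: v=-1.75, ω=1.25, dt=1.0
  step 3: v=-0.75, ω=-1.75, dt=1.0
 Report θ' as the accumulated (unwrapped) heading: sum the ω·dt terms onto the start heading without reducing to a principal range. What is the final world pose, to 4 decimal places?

step 1: θ'=1.7618 (R=-1.1667) → pose (2.1565, -3.8484, 1.7618)
step 2: θ'=3.0118 (R=-1.4000) → pose (3.3498, -4.9708, 3.0118)
step 3: θ'=1.2618 (R=0.4286) → pose (3.7026, -5.5261, 1.2618)

(3.7026, -5.5261, 1.2618)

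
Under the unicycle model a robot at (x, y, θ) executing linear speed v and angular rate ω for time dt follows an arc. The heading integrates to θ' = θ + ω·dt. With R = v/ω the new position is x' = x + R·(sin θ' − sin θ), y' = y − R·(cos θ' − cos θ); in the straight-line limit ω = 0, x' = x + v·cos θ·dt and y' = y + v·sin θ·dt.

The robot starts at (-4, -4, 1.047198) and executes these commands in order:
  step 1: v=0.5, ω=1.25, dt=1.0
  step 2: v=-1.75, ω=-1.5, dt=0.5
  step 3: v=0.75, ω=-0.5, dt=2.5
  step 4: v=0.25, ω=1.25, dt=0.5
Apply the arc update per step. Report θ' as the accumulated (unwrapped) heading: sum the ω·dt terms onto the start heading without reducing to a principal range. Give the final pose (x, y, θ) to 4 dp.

(-2.5921, -2.8675, 0.9222)

step 1: θ'=2.2972 (R=0.4000) → pose (-4.0474, -3.5343, 2.2972)
step 2: θ'=1.5472 (R=1.1667) → pose (-3.7532, -4.3367, 1.5472)
step 3: θ'=0.2972 (R=-1.5000) → pose (-2.6929, -2.9379, 0.2972)
step 4: θ'=0.9222 (R=0.2000) → pose (-2.5921, -2.8675, 0.9222)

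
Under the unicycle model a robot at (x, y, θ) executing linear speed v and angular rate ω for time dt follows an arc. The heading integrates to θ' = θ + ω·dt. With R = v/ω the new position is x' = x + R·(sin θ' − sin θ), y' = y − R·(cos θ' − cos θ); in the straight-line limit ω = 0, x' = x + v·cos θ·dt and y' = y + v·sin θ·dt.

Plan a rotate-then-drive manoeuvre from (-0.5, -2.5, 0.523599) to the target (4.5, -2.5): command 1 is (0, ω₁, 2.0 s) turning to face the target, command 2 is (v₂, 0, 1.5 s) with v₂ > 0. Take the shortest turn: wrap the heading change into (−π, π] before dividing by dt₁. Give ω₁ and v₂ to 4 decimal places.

heading to target = atan2(-2.5−-2.5, 4.5−-0.5) = 0.0000
Δθ = wrap(0.0000 − 0.5236) = -0.5236; ω₁ = Δθ/dt₁ = -0.2618
distance = √((4.5−-0.5)² + (-2.5−-2.5)²) = 5.0000; v₂ = distance/dt₂ = 3.3333

ω₁ = -0.2618, v₂ = 3.3333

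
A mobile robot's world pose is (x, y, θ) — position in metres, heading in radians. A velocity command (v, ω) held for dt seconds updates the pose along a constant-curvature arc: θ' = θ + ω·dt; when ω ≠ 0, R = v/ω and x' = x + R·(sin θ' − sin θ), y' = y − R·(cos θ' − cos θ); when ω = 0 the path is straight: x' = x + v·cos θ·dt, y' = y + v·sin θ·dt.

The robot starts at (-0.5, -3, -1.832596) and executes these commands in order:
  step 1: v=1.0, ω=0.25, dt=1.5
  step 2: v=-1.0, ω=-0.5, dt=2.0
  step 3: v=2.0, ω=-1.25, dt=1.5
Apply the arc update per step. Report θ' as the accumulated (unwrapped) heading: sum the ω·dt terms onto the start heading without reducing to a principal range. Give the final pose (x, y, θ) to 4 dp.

(-2.3843, -2.0642, -4.3326)

step 1: θ'=-1.4576 (R=4.0000) → pose (-0.6107, -4.4871, -1.4576)
step 2: θ'=-2.4576 (R=2.0000) → pose (0.1127, -2.7111, -2.4576)
step 3: θ'=-4.3326 (R=-1.6000) → pose (-2.3843, -2.0642, -4.3326)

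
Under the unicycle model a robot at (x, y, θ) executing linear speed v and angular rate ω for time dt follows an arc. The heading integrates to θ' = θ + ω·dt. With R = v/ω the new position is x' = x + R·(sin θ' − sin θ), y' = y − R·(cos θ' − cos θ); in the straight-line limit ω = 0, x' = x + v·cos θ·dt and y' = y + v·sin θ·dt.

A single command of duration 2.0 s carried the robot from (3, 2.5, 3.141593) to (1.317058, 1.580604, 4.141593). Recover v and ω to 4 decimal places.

Δθ = 4.141593 − 3.141593 = 1.000000
ω = Δθ/dt = 1.000000/2.0 = 0.5000
R = Δx/(sin θ' − sin θ) = 2.0000
v = R·ω = 2.0000·0.5000 = 1.0000

v = 1.0000, ω = 0.5000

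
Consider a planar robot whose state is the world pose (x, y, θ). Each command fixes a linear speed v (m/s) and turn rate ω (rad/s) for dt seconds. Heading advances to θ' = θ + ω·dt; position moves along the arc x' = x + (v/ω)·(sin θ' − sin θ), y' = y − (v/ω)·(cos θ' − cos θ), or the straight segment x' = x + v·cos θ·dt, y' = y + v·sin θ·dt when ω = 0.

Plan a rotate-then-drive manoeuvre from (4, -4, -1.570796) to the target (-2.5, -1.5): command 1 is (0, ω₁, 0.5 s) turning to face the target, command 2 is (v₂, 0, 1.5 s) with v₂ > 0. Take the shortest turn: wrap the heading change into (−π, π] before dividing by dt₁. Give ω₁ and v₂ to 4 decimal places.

ω₁ = -3.8759, v₂ = 4.6428

heading to target = atan2(-1.5−-4, -2.5−4) = 2.7744
Δθ = wrap(2.7744 − -1.5708) = -1.9380; ω₁ = Δθ/dt₁ = -3.8759
distance = √((-2.5−4)² + (-1.5−-4)²) = 6.9642; v₂ = distance/dt₂ = 4.6428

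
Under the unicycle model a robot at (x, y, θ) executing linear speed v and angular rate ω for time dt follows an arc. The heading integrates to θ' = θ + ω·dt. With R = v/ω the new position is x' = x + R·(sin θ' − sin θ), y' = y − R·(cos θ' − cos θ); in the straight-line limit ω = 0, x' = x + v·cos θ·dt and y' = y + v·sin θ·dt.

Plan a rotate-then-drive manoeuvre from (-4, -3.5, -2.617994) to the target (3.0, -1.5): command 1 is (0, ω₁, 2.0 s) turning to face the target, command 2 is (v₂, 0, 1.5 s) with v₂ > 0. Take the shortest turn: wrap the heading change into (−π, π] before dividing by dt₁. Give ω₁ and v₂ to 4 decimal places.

ω₁ = 1.4481, v₂ = 4.8534

heading to target = atan2(-1.5−-3.5, 3−-4) = 0.2783
Δθ = wrap(0.2783 − -2.6180) = 2.8963; ω₁ = Δθ/dt₁ = 1.4481
distance = √((3−-4)² + (-1.5−-3.5)²) = 7.2801; v₂ = distance/dt₂ = 4.8534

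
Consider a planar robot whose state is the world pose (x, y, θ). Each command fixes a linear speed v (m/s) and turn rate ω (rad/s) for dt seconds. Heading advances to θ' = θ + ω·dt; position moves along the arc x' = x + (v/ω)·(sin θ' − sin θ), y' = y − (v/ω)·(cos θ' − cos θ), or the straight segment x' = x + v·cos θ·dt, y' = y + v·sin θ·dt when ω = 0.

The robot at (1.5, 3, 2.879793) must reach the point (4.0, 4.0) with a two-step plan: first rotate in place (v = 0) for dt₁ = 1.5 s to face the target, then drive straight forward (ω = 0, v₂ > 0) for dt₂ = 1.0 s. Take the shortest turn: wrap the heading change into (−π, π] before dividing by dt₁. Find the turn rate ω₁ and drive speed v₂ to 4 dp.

ω₁ = -1.6662, v₂ = 2.6926

heading to target = atan2(4−3, 4−1.5) = 0.3805
Δθ = wrap(0.3805 − 2.8798) = -2.4993; ω₁ = Δθ/dt₁ = -1.6662
distance = √((4−1.5)² + (4−3)²) = 2.6926; v₂ = distance/dt₂ = 2.6926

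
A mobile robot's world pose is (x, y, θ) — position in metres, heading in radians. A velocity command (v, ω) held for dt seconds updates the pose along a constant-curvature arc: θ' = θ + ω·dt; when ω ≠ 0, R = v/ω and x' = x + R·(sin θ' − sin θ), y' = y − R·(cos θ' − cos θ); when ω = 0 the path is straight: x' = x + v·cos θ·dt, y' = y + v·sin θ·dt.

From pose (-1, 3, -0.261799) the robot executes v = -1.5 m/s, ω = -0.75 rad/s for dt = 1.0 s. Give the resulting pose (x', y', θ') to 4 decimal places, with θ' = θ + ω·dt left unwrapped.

(-2.1779, 3.8712, -1.0118)

θ' = -0.2618 + -0.75·1.0 = -1.0118
R = v/ω = -1.5/-0.75 = 2.0000
x' = -1 + 2.0000·(sin -1.0118 − sin -0.2618) = -2.1779
y' = 3 − 2.0000·(cos -1.0118 − cos -0.2618) = 3.8712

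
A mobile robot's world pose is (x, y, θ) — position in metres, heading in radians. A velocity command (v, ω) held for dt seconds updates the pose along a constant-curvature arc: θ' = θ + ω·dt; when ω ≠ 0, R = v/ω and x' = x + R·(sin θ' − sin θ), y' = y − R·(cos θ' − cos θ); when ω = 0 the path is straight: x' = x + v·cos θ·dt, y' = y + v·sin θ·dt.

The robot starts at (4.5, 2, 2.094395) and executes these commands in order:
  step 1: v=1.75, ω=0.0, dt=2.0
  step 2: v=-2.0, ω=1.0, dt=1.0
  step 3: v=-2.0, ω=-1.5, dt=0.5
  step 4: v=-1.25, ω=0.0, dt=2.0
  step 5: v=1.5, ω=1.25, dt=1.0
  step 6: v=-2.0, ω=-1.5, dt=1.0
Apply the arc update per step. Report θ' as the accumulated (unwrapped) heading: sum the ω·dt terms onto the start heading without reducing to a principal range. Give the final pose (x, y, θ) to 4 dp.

step 1: θ'=2.0944 (straight) → pose (2.7500, 5.0311, 2.0944)
step 2: θ'=3.0944 (R=-2.0000) → pose (4.3877, 4.0333, 3.0944)
step 3: θ'=2.3444 (R=1.3333) → pose (5.2787, 3.6331, 2.3444)
step 4: θ'=2.3444 (straight) → pose (7.0254, 1.8446, 2.3444)
step 5: θ'=3.5944 (R=1.2000) → pose (5.6420, 2.0852, 3.5944)
step 6: θ'=2.0944 (R=1.3333) → pose (7.3800, 1.5529, 2.0944)

(7.3800, 1.5529, 2.0944)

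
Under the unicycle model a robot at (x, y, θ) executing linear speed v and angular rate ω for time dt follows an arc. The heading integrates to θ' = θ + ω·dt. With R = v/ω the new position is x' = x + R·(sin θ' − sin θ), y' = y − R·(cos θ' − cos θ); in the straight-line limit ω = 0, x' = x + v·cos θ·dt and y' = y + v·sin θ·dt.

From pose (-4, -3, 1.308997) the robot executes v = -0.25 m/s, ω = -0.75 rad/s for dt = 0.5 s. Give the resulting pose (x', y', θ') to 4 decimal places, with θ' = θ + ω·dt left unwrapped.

(-4.0540, -3.1119, 0.9340)

θ' = 1.3090 + -0.75·0.5 = 0.9340
R = v/ω = -0.25/-0.75 = 0.3333
x' = -4 + 0.3333·(sin 0.9340 − sin 1.3090) = -4.0540
y' = -3 − 0.3333·(cos 0.9340 − cos 1.3090) = -3.1119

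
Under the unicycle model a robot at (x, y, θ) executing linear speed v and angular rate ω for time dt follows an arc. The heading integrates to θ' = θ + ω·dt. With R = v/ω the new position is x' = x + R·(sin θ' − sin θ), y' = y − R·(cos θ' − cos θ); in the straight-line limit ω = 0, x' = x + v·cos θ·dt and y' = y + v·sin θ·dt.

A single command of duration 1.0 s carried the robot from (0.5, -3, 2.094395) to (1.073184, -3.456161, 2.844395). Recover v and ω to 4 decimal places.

Δθ = 2.844395 − 2.094395 = 0.750000
ω = Δθ/dt = 0.750000/1.0 = 0.7500
R = Δx/(sin θ' − sin θ) = -1.0000
v = R·ω = -1.0000·0.7500 = -0.7500

v = -0.7500, ω = 0.7500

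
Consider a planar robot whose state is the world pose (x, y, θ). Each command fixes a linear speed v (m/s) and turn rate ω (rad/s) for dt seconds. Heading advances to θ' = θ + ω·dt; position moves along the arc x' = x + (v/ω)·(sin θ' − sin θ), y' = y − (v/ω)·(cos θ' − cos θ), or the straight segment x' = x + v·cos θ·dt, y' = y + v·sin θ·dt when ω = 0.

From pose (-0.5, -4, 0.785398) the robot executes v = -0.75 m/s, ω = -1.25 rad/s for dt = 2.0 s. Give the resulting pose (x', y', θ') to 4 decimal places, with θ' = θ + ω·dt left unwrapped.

(-1.5181, -3.4897, -1.7146)

θ' = 0.7854 + -1.25·2.0 = -1.7146
R = v/ω = -0.75/-1.25 = 0.6000
x' = -0.5 + 0.6000·(sin -1.7146 − sin 0.7854) = -1.5181
y' = -4 − 0.6000·(cos -1.7146 − cos 0.7854) = -3.4897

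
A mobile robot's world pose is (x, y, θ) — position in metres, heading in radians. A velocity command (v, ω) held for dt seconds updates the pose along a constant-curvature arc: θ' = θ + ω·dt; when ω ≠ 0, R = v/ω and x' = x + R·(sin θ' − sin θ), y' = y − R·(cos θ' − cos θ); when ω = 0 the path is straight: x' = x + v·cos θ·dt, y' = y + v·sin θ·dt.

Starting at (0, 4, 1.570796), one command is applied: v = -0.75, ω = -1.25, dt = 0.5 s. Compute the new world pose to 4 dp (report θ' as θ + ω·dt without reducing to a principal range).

θ' = 1.5708 + -1.25·0.5 = 0.9458
R = v/ω = -0.75/-1.25 = 0.6000
x' = 0 + 0.6000·(sin 0.9458 − sin 1.5708) = -0.1134
y' = 4 − 0.6000·(cos 0.9458 − cos 1.5708) = 3.6489

(-0.1134, 3.6489, 0.9458)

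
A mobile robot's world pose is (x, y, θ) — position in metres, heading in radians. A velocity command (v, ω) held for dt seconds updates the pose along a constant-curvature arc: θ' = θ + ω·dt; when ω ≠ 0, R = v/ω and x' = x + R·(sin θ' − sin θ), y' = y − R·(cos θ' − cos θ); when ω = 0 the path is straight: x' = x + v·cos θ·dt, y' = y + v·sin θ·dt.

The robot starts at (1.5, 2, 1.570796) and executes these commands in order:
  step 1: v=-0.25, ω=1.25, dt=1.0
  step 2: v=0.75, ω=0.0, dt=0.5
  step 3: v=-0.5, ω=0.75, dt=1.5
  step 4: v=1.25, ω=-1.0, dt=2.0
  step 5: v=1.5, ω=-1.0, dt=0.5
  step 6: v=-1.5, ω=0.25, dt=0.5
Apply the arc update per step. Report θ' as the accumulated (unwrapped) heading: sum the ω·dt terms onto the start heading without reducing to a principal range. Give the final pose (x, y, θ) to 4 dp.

step 1: θ'=2.8208 (R=-0.2000) → pose (1.6369, 1.8102, 2.8208)
step 2: θ'=2.8208 (straight) → pose (1.2811, 1.9284, 2.8208)
step 3: θ'=3.9458 (R=-0.6667) → pose (1.9715, 2.0986, 3.9458)
step 4: θ'=1.9458 (R=-1.2500) → pose (-0.0920, 2.5079, 1.9458)
step 5: θ'=1.4458 (R=-1.5000) → pose (-0.1846, 3.2443, 1.4458)
step 6: θ'=1.5708 (R=-6.0000) → pose (-0.2314, 2.4963, 1.5708)

(-0.2314, 2.4963, 1.5708)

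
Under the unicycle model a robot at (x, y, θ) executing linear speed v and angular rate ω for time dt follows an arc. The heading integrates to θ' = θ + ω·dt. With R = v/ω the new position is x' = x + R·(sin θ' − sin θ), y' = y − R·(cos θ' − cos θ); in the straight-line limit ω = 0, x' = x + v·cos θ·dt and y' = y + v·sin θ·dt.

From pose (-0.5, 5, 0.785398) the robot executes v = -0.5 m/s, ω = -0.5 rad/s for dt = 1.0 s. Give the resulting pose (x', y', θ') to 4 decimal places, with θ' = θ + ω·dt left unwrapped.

(-0.9256, 4.7476, 0.2854)

θ' = 0.7854 + -0.5·1.0 = 0.2854
R = v/ω = -0.5/-0.5 = 1.0000
x' = -0.5 + 1.0000·(sin 0.2854 − sin 0.7854) = -0.9256
y' = 5 − 1.0000·(cos 0.2854 − cos 0.7854) = 4.7476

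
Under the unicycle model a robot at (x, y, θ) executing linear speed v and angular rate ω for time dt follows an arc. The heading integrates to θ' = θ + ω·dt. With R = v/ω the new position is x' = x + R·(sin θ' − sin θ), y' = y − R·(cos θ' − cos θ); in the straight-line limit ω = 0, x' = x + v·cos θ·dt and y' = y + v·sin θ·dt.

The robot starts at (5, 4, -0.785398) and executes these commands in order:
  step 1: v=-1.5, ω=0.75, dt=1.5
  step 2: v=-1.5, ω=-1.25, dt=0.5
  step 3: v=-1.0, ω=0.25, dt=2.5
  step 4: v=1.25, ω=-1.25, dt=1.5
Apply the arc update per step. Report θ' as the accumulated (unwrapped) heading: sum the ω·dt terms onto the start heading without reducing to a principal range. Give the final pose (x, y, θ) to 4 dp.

(1.0559, 3.4774, -1.5354)

step 1: θ'=0.3396 (R=-2.0000) → pose (2.9196, 4.4716, 0.3396)
step 2: θ'=-0.2854 (R=1.2000) → pose (2.1820, 4.4516, -0.2854)
step 3: θ'=0.3396 (R=-4.0000) → pose (-0.2766, 4.3849, 0.3396)
step 4: θ'=-1.5354 (R=-1.0000) → pose (1.0559, 3.4774, -1.5354)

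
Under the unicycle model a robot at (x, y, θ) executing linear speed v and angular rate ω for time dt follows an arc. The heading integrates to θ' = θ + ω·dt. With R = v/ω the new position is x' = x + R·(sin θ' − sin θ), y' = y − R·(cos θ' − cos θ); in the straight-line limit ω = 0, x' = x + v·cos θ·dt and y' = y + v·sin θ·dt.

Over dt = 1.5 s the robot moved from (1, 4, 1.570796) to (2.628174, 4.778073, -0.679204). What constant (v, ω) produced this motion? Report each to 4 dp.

Δθ = -0.679204 − 1.570796 = -2.250000
ω = Δθ/dt = -2.250000/1.5 = -1.5000
R = Δx/(sin θ' − sin θ) = -1.0000
v = R·ω = -1.0000·-1.5000 = 1.5000

v = 1.5000, ω = -1.5000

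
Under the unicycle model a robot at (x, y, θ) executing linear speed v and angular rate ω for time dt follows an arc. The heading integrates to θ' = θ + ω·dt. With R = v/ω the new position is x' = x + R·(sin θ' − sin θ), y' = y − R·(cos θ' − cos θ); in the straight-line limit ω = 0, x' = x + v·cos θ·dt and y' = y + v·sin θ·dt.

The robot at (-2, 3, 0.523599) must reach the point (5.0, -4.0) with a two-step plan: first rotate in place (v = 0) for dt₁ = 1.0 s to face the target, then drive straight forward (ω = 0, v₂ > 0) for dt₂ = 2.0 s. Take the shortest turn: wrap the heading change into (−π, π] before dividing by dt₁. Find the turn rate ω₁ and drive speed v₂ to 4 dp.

heading to target = atan2(-4−3, 5−-2) = -0.7854
Δθ = wrap(-0.7854 − 0.5236) = -1.3090; ω₁ = Δθ/dt₁ = -1.3090
distance = √((5−-2)² + (-4−3)²) = 9.8995; v₂ = distance/dt₂ = 4.9497

ω₁ = -1.3090, v₂ = 4.9497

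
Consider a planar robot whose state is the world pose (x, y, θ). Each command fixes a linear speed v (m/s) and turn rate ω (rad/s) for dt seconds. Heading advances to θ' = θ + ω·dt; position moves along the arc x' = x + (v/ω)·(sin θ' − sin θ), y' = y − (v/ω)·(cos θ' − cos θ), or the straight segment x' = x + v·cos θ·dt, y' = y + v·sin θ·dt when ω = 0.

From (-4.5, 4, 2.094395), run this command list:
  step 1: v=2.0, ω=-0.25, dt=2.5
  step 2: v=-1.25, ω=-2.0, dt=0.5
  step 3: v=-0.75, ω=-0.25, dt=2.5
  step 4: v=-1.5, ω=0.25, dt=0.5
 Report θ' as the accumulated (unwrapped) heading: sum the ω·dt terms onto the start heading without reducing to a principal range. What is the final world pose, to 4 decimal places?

step 1: θ'=1.4694 (R=-8.0000) → pose (-5.5307, 8.8098, 1.4694)
step 2: θ'=0.4694 (R=0.6250) → pose (-5.8698, 8.3157, 0.4694)
step 3: θ'=-0.1556 (R=3.0000) → pose (-7.6917, 8.0275, -0.1556)
step 4: θ'=-0.0306 (R=-6.0000) → pose (-8.4380, 8.0971, -0.0306)

(-8.4380, 8.0971, -0.0306)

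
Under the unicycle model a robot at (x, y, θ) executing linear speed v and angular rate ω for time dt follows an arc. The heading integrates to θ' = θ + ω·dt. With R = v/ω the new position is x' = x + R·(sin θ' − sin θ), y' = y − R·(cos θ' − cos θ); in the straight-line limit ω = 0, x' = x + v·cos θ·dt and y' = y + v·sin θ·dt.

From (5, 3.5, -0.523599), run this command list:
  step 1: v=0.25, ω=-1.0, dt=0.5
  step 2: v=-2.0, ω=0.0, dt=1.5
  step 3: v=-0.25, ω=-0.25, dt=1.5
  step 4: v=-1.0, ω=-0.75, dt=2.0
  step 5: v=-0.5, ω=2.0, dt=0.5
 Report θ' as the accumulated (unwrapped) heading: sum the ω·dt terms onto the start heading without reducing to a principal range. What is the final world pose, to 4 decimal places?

step 1: θ'=-1.0236 (R=-0.2500) → pose (5.0885, 3.4136, -1.0236)
step 2: θ'=-1.0236 (straight) → pose (3.5276, 5.9755, -1.0236)
step 3: θ'=-1.3986 (R=1.0000) → pose (3.3964, 6.3245, -1.3986)
step 4: θ'=-2.8986 (R=1.3333) → pose (4.3892, 7.8471, -2.8986)
step 5: θ'=-1.8986 (R=-0.2500) → pose (4.5657, 8.0093, -1.8986)

(4.5657, 8.0093, -1.8986)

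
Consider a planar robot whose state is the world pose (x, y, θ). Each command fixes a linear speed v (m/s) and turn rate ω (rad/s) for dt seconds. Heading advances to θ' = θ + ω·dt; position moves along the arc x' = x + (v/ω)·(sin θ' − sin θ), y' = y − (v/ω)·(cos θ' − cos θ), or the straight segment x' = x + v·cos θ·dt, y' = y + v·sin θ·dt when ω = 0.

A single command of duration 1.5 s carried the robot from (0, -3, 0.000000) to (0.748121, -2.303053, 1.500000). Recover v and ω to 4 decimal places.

Δθ = 1.500000 − 0.000000 = 1.500000
ω = Δθ/dt = 1.500000/1.5 = 1.0000
R = Δx/(sin θ' − sin θ) = 0.7500
v = R·ω = 0.7500·1.0000 = 0.7500

v = 0.7500, ω = 1.0000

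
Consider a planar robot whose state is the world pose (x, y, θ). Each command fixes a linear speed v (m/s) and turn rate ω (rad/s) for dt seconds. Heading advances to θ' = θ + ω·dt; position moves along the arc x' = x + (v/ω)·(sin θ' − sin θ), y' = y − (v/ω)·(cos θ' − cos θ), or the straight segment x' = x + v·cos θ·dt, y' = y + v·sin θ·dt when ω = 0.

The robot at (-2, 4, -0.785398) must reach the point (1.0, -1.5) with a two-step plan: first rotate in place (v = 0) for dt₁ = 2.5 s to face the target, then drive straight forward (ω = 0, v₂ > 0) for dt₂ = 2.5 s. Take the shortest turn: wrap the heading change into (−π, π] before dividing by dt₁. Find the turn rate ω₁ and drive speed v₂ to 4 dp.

heading to target = atan2(-1.5−4, 1−-2) = -1.0714
Δθ = wrap(-1.0714 − -0.7854) = -0.2861; ω₁ = Δθ/dt₁ = -0.1144
distance = √((1−-2)² + (-1.5−4)²) = 6.2650; v₂ = distance/dt₂ = 2.5060

ω₁ = -0.1144, v₂ = 2.5060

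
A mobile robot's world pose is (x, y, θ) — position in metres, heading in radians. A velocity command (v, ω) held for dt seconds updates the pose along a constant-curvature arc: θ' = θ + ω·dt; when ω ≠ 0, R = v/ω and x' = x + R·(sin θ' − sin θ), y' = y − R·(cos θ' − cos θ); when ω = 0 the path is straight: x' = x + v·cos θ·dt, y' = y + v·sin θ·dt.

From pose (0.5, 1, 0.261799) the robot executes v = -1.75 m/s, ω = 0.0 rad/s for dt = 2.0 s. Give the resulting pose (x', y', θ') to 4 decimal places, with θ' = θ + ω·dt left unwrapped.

θ' = 0.2618 + 0.0·2.0 = 0.2618
ω = 0 → straight: x' = 0.5 + -1.75·cos(0.2618)·2.0 = -2.8807
y' = 1 + -1.75·sin(0.2618)·2.0 = 0.0941

(-2.8807, 0.0941, 0.2618)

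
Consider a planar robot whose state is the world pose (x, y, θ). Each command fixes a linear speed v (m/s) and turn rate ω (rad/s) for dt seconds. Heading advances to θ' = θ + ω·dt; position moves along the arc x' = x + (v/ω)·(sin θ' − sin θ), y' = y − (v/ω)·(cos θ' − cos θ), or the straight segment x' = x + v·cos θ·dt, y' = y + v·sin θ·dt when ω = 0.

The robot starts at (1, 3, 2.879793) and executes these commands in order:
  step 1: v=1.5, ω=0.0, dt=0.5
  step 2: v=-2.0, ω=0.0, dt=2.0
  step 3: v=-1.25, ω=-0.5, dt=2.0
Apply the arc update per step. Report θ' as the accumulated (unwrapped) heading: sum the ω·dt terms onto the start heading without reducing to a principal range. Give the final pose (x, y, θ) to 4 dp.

(5.8738, 0.5043, 1.8798)

step 1: θ'=2.8798 (straight) → pose (0.2756, 3.1941, 2.8798)
step 2: θ'=2.8798 (straight) → pose (4.1393, 2.1588, 2.8798)
step 3: θ'=1.8798 (R=2.5000) → pose (5.8738, 0.5043, 1.8798)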